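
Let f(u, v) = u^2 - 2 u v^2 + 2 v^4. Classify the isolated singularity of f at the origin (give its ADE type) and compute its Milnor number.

Type A3, Milnor number mu = 3.

The Hessian of f at 0 has rank 1. Corank 1: A-series; mu = 3 gives A_3.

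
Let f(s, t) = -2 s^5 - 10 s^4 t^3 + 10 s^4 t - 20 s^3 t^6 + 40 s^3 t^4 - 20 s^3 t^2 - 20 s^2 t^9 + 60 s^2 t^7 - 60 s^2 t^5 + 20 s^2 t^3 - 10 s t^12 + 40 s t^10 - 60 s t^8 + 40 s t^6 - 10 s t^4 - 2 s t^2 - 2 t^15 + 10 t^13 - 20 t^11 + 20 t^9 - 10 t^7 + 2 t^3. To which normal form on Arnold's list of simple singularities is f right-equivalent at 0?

D_{6}

The Hessian of f at 0 has rank 0. Corank 2; j^3 = -2*t^2*(s - t) has shape L^2 M (L != M), so D-series; mu = 6 gives D_6.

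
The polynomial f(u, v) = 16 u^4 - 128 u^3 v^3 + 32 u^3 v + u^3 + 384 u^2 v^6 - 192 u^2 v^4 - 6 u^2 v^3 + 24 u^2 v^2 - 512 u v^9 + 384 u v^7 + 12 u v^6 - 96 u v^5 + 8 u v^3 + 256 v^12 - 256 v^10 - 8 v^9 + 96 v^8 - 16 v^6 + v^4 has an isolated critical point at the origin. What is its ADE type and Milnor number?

The Hessian of f at 0 is [[0, 0], [0, 0]] with rank 0, so corank 2. A Groebner basis of the Jacobian ideal J(f) in C{u,v} is {v^4, u*v^2 + v^3/6, u^2}; counting standard monomials gives mu = 6. Corank 2; j^3 = u^3 is a perfect cube, so E-series; the 4-jet and mu = 6 give E_6.

Type E_6, Milnor number mu = 6.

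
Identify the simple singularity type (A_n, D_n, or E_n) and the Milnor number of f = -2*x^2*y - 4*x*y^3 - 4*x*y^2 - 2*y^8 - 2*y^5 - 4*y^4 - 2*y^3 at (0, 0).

Type D_9, Milnor number mu = 9.

The Hessian of f at 0 has rank 0. Corank 2; j^3 = -2*y*(x + y)^2 has shape L^2 M (L != M), so D-series; mu = 9 gives D_9.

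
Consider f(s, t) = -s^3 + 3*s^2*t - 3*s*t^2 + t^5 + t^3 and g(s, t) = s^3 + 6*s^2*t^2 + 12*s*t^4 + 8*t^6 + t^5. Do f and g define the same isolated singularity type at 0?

Yes.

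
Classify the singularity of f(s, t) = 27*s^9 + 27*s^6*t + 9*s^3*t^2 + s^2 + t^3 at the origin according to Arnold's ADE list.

A_{2}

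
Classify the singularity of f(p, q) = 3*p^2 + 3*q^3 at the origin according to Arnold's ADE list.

The Hessian of f at 0 has rank 1. Corank 1: A-series; mu = 2 gives A_2.

A_{2}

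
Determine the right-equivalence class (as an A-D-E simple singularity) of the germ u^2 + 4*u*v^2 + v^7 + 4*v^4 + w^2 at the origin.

A_{6}

The Hessian of f at 0 has rank 2. Corank 1: A-series; mu = 6 gives A_6.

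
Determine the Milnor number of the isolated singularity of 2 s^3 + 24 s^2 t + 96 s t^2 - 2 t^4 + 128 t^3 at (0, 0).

The Hessian of f at 0 is [[0, 0], [0, 0]] with rank 0, so corank 2. A Groebner basis of the Jacobian ideal J(f) in C{s,t} is {t^3, s^2 + 8*s*t + 16*t^2}; counting standard monomials gives mu = 6. Corank 2; j^3 = 2*(s + 4*t)^3 is a perfect cube, so E-series; the 4-jet and mu = 6 give E_6.

6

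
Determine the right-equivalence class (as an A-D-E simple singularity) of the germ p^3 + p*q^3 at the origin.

E_7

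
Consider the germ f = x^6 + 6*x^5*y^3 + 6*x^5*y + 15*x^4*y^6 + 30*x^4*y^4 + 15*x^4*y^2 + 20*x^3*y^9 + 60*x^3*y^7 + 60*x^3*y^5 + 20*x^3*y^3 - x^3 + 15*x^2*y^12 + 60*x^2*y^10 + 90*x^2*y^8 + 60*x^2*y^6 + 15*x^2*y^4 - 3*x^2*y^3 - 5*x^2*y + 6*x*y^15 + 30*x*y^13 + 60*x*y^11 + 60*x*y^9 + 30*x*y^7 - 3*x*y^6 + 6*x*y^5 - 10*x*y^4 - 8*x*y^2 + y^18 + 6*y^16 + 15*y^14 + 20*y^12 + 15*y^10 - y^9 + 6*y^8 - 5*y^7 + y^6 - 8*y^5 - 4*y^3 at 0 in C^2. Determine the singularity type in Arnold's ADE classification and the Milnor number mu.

Type D_{7}, Milnor number mu = 7.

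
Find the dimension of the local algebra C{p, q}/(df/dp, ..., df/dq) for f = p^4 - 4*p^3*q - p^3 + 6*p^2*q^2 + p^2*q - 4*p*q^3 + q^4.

5

The Hessian of f at 0 is [[0, 0], [0, 0]] with rank 0, so corank 2. A Groebner basis of the Jacobian ideal J(f) in C{p,q} is {p*q^2, p*q/4 + q^3, p^2 - p*q}; counting standard monomials gives mu = 5. Corank 2; j^3 = -p^2*(p - q) has shape L^2 M (L != M), so D-series; mu = 5 gives D_5.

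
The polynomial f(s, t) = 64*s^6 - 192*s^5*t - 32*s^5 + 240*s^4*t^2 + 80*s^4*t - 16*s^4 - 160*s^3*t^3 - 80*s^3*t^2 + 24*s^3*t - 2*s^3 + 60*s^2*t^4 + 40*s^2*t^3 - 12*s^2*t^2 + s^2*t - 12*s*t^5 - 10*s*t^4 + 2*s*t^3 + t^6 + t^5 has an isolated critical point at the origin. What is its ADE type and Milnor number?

Type D7, Milnor number mu = 7.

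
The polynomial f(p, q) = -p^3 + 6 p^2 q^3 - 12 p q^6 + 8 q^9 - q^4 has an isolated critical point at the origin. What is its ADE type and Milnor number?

Type E_6, Milnor number mu = 6.

The Hessian of f at 0 is [[0, 0], [0, 0]] with rank 0, so corank 2. A Groebner basis of the Jacobian ideal J(f) in C{p,q} is {q^3, p^2}; counting standard monomials gives mu = 6. Corank 2; j^3 = -p^3 is a perfect cube, so E-series; the 4-jet and mu = 6 give E_6.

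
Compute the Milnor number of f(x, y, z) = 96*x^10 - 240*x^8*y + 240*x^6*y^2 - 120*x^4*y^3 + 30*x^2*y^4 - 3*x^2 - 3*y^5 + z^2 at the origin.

4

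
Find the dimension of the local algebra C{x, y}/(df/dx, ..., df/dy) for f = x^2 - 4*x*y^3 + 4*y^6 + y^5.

4

The Hessian of f at 0 is [[2, 0], [0, 0]] with rank 1, so corank 1. A Groebner basis of the Jacobian ideal J(f) in C{x,y} is {-x/2 + y^3, x^2, x*y}; counting standard monomials gives mu = 4. Corank 1: A-series; mu = 4 gives A_4.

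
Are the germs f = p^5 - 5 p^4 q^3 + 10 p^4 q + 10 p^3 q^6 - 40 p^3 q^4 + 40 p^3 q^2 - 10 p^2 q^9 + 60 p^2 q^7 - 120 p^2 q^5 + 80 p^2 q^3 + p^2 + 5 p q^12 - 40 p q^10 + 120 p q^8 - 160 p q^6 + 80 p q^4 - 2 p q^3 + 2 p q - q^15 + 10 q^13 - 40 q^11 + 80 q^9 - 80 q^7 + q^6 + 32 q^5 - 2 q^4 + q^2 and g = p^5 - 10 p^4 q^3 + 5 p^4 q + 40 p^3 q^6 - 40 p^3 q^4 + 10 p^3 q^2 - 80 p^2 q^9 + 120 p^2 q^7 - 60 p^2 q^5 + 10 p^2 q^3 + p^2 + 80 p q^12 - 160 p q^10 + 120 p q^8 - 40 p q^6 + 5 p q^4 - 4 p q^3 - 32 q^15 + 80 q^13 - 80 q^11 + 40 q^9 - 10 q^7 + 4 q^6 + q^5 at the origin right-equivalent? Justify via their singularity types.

Yes.

The Hessian of f at 0 has rank 1. Corank 1: A-series; mu = 4 gives A_4. The Hessian of g at 0 has rank 1. Corank 1: A-series; mu = 4 gives A_4. Both have type A_4, hence right-equivalent.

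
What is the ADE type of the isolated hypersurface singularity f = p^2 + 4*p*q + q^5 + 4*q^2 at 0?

A_{4}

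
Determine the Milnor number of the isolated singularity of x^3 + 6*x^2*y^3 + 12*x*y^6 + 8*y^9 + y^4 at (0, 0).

The Hessian of f at 0 is [[0, 0], [0, 0]] with rank 0, so corank 2. A Groebner basis of the Jacobian ideal J(f) in C{x,y} is {y^3, x^2}; counting standard monomials gives mu = 6. Corank 2; j^3 = x^3 is a perfect cube, so E-series; the 4-jet and mu = 6 give E_6.

6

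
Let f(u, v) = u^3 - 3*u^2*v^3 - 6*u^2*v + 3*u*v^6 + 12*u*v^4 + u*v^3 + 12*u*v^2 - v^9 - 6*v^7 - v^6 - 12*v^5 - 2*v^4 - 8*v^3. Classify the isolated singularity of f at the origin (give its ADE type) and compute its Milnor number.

Type E_{7}, Milnor number mu = 7.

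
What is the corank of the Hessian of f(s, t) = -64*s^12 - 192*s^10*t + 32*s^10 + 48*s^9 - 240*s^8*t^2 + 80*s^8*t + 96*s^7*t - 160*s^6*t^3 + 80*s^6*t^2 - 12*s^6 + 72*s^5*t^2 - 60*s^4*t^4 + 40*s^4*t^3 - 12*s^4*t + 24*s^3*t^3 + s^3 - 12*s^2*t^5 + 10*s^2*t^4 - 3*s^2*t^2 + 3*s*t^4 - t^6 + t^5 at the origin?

Hessian at 0 has rank 0.

2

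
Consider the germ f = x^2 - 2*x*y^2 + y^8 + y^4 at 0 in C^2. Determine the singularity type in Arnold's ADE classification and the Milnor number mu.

The Hessian of f at 0 is [[2, 0], [0, 0]] with rank 1, so corank 1. A Groebner basis of the Jacobian ideal J(f) in C{x,y} is {x^4, x^3*y, -x + y^2}; counting standard monomials gives mu = 7. Corank 1: A-series; mu = 7 gives A_7.

Type A_{7}, Milnor number mu = 7.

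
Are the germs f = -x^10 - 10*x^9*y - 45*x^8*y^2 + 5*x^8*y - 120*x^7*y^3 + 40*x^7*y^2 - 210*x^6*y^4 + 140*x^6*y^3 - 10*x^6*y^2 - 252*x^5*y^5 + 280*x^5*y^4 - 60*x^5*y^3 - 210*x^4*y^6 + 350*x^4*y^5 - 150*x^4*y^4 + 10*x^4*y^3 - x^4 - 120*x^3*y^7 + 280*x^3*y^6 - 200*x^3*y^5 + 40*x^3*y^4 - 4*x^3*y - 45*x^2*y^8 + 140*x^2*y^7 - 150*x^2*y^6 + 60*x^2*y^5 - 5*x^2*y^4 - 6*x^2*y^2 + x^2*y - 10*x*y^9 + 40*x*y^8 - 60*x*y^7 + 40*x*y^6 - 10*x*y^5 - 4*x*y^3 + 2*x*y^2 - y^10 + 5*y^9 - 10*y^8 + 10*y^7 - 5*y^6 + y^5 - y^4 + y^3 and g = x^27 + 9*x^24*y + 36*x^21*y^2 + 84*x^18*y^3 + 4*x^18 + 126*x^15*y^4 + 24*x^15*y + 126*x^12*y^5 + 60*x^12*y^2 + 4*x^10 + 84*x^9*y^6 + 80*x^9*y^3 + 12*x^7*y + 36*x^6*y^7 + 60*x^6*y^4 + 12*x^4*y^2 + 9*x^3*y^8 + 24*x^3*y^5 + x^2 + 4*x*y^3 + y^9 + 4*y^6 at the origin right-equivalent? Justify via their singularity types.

No.

The Hessian of f at 0 is [[0, 0], [0, 0]] with rank 0, so corank 2. A Groebner basis of the Jacobian ideal J(f) in C{x,y} is {x^2/5 + y^4 - y^2/5, x^3 + y^3, x*y + y^2}; counting standard monomials gives mu = 6. Corank 2; j^3 = y*(x + y)^2 has shape L^2 M (L != M), so D-series; mu = 6 gives D_6. The Hessian of g at 0 is [[2, 0], [0, 0]] with rank 1, so corank 1. A Groebner basis of the Jacobian ideal J(g) in C{x,y} is {x^2*y^2, x^3, x/2 + y^3}; counting standard monomials gives mu = 8. Corank 1: A-series; mu = 8 gives A_8. f is D_6 but g is A_8, hence not right-equivalent.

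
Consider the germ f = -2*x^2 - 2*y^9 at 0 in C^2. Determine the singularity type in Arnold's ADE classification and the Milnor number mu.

Type A_{8}, Milnor number mu = 8.

The Hessian of f at 0 is [[-4, 0], [0, 0]] with rank 1, so corank 1. A Groebner basis of the Jacobian ideal J(f) in C{x,y} is {y^8, x}; counting standard monomials gives mu = 8. Corank 1: A-series; mu = 8 gives A_8.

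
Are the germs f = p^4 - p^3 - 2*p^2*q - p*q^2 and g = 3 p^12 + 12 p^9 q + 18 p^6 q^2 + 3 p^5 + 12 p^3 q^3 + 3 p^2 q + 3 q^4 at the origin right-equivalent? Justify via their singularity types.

Yes.

The Hessian of f at 0 has rank 0. Corank 2; j^3 = -p*(p + q)^2 has shape L^2 M (L != M), so D-series; mu = 5 gives D_5. The Hessian of g at 0 has rank 0. Corank 2; j^3 = 3*p^2*q has shape L^2 M (L != M), so D-series; mu = 5 gives D_5. Both have type D_5, hence right-equivalent.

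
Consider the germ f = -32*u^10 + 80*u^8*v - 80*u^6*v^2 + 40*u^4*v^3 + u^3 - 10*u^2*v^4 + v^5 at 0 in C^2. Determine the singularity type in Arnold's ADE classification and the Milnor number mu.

Type E_{8}, Milnor number mu = 8.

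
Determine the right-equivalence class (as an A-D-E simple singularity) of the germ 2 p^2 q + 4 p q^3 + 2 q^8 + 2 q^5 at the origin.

The Hessian of f at 0 is [[0, 0], [0, 0]] with rank 0, so corank 2. A Groebner basis of the Jacobian ideal J(f) in C{p,q} is {p^4, p^3*q - p^2/8 - p*q^2/8, p^3 + p^2*q^2, p*q + q^3}; counting standard monomials gives mu = 9. Corank 2; j^3 = 2*p^2*q has shape L^2 M (L != M), so D-series; mu = 9 gives D_9.

D_9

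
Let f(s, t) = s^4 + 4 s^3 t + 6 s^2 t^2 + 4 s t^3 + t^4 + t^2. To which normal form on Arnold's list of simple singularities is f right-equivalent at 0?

A_3

The Hessian of f at 0 is [[0, 0], [0, 2]] with rank 1, so corank 1. A Groebner basis of the Jacobian ideal J(f) in C{s,t} is {s^3, t}; counting standard monomials gives mu = 3. Corank 1: A-series; mu = 3 gives A_3.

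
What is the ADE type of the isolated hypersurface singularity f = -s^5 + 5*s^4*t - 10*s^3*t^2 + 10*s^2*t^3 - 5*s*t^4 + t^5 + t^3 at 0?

E_8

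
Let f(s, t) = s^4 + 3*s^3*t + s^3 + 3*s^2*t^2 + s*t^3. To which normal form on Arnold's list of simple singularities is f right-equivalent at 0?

E7

The Hessian of f at 0 is [[0, 0], [0, 0]] with rank 0, so corank 2. A Groebner basis of the Jacobian ideal J(f) in C{s,t} is {3*s^2 + t^4 + t^3, s^3, s^2*t - s^2 - t^3/3, 2*s^2 + s*t^2 + 2*t^3/3}; counting standard monomials gives mu = 7. Corank 2; j^3 = s^3 is a perfect cube, so E-series; the 4-jet and mu = 7 give E_7.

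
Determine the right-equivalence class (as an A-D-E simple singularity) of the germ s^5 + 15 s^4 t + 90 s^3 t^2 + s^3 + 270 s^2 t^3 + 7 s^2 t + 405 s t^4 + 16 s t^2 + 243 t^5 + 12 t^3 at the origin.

The Hessian of f at 0 has rank 0. Corank 2; j^3 = (s + 2*t)^2*(s + 3*t) has shape L^2 M (L != M), so D-series; mu = 6 gives D_6.

D_{6}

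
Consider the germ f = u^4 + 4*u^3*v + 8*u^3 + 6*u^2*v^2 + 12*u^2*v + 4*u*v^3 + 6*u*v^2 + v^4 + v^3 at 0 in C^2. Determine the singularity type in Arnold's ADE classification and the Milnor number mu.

Type E_6, Milnor number mu = 6.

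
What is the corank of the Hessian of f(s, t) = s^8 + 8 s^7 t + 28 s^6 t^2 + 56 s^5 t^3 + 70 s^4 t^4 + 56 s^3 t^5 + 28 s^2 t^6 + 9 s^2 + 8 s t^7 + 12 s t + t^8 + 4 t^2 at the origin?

Hessian at 0 has rank 1.

1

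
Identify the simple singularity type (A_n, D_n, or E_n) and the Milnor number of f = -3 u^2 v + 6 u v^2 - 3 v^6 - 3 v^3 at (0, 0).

The Hessian of f at 0 has rank 0. Corank 2; j^3 = -3*v*(u - v)^2 has shape L^2 M (L != M), so D-series; mu = 7 gives D_7.

Type D_{7}, Milnor number mu = 7.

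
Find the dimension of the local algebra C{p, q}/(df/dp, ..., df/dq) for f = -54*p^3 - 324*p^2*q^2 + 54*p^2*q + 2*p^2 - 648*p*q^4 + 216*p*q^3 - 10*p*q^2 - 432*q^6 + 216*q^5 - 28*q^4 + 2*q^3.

2

The Hessian of f at 0 has rank 1. Corank 1: A-series; mu = 2 gives A_2.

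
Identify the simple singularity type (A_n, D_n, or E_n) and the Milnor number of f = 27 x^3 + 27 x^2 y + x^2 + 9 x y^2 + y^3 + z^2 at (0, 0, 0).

Type A_{2}, Milnor number mu = 2.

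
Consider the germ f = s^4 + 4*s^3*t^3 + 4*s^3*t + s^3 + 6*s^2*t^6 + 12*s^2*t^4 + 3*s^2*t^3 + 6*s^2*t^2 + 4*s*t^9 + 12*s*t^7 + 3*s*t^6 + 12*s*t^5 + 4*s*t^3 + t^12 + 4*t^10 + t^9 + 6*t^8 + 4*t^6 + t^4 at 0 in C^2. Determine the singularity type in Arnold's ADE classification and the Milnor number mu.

Type E_{6}, Milnor number mu = 6.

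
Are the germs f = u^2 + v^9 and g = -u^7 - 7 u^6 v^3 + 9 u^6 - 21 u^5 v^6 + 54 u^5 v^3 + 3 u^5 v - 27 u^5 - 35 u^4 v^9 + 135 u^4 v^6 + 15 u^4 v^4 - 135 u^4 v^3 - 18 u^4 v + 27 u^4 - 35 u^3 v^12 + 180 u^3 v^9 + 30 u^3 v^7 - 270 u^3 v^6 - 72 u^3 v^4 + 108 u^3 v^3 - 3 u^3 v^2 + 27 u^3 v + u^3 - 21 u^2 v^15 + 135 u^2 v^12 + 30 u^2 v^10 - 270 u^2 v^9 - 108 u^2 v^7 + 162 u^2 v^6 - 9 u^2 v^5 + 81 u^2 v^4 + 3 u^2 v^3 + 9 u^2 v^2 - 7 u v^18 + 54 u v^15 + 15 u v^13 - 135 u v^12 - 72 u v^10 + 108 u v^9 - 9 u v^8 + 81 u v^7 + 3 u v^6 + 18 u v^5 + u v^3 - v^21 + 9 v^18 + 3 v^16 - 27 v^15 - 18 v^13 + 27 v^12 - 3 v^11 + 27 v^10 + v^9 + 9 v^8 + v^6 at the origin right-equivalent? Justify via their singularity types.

No.

The Hessian of f at 0 is [[2, 0], [0, 0]] with rank 1, so corank 1. A Groebner basis of the Jacobian ideal J(f) in C{u,v} is {v^8, u}; counting standard monomials gives mu = 8. Corank 1: A-series; mu = 8 gives A_8. The Hessian of g at 0 is [[0, 0], [0, 0]] with rank 0, so corank 2. A Groebner basis of the Jacobian ideal J(g) in C{u,v} is {u^2/3 + v^4 + v^3/9, u^3, u^2*v - u^2/9 - v^3/27, 2*u^2/3 + u*v^2 + 2*v^3/9}; counting standard monomials gives mu = 7. Corank 2; j^3 = u^3 is a perfect cube, so E-series; the 4-jet and mu = 7 give E_7. f is A_8 but g is E_7, hence not right-equivalent.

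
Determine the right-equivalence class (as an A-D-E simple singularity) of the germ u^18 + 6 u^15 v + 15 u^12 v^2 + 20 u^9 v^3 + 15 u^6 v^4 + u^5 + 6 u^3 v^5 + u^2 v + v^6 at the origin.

D_7

The Hessian of f at 0 has rank 0. Corank 2; j^3 = u^2*v has shape L^2 M (L != M), so D-series; mu = 7 gives D_7.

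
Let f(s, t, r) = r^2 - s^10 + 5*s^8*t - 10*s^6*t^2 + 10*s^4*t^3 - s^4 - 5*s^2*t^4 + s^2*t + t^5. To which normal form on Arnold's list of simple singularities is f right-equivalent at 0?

D_6

The Hessian of f at 0 is [[0, 0, 0], [0, 0, 0], [0, 0, 2]] with rank 1, so corank 2. A Groebner basis of the Jacobian ideal J(f) in C{s,t,r} is {s^2/5 + t^4, s^3, s*t, r}; counting standard monomials gives mu = 6. Corank 2; j^3 = s^2*t has shape L^2 M (L != M), so D-series; mu = 6 gives D_6.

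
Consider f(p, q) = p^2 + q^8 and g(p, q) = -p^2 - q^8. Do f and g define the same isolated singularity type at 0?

Yes.

The Hessian of f at 0 is [[2, 0], [0, 0]] with rank 1, so corank 1. A Groebner basis of the Jacobian ideal J(f) in C{p,q} is {q^7, p}; counting standard monomials gives mu = 7. Corank 1: A-series; mu = 7 gives A_7. The Hessian of g at 0 is [[-2, 0], [0, 0]] with rank 1, so corank 1. A Groebner basis of the Jacobian ideal J(g) in C{p,q} is {q^7, p}; counting standard monomials gives mu = 7. Corank 1: A-series; mu = 7 gives A_7. Both have type A_7, hence right-equivalent.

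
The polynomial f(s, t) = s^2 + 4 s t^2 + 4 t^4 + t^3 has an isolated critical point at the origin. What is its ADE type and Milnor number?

The Hessian of f at 0 has rank 1. Corank 1: A-series; mu = 2 gives A_2.

Type A2, Milnor number mu = 2.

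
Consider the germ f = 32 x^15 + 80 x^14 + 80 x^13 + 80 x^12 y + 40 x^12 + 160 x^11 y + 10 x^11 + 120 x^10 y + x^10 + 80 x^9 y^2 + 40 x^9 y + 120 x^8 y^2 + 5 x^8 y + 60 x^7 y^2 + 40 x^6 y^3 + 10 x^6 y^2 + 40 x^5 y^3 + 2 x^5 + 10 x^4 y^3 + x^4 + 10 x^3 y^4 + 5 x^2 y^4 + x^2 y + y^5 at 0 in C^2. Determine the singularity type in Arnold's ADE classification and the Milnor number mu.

Type D_6, Milnor number mu = 6.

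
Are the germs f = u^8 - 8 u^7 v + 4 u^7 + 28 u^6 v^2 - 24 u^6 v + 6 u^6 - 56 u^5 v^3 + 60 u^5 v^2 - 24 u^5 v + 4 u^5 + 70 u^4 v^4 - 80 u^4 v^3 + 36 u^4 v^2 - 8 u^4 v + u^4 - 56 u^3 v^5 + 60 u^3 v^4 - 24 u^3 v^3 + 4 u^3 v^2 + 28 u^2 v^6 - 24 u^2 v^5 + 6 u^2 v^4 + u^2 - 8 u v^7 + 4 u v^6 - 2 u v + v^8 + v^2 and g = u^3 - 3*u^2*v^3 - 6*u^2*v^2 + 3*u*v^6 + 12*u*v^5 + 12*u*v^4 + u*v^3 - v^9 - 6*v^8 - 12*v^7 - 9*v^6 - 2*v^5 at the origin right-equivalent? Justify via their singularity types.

No.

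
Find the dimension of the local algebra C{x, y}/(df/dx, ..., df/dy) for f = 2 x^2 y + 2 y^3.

4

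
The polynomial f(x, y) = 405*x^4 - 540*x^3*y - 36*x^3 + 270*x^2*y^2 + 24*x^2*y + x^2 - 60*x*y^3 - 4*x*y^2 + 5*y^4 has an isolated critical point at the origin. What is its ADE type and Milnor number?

The Hessian of f at 0 is [[2, 0], [0, 0]] with rank 1, so corank 1. A Groebner basis of the Jacobian ideal J(f) in C{x,y} is {x^2, x*y, -x/2 + y^2}; counting standard monomials gives mu = 3. Corank 1: A-series; mu = 3 gives A_3.

Type A_3, Milnor number mu = 3.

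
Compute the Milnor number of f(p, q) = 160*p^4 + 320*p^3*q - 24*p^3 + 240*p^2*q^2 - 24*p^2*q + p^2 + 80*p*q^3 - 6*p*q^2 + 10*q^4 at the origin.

3

The Hessian of f at 0 is [[2, 0], [0, 0]] with rank 1, so corank 1. A Groebner basis of the Jacobian ideal J(f) in C{p,q} is {p^2, p*q, -p/3 + q^2}; counting standard monomials gives mu = 3. Corank 1: A-series; mu = 3 gives A_3.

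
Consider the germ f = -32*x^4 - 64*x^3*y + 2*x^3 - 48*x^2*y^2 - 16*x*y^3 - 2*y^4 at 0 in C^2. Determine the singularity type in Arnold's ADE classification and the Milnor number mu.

Type E6, Milnor number mu = 6.

The Hessian of f at 0 has rank 0. Corank 2; j^3 = 2*x^3 is a perfect cube, so E-series; the 4-jet and mu = 6 give E_6.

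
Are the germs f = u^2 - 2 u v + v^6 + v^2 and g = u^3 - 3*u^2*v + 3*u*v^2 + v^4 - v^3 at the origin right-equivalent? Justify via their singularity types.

The Hessian of f at 0 has rank 1. Corank 1: A-series; mu = 5 gives A_5. The Hessian of g at 0 has rank 0. Corank 2; j^3 = (u - v)^3 is a perfect cube, so E-series; the 4-jet and mu = 6 give E_6. f is A_5 but g is E_6, hence not right-equivalent.

No.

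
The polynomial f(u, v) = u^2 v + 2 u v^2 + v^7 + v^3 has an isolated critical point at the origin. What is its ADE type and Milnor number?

Type D_8, Milnor number mu = 8.

The Hessian of f at 0 has rank 0. Corank 2; j^3 = v*(u + v)^2 has shape L^2 M (L != M), so D-series; mu = 8 gives D_8.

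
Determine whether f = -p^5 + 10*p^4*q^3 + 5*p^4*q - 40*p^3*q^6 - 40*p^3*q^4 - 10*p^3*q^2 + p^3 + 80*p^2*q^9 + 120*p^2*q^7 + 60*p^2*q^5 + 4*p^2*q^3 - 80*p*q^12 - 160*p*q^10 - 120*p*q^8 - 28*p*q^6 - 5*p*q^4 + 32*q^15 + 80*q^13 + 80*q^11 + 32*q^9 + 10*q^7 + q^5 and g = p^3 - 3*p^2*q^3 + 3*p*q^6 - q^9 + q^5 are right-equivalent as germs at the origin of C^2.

Yes.

The Hessian of f at 0 is [[0, 0], [0, 0]] with rank 0, so corank 2. A Groebner basis of the Jacobian ideal J(f) in C{p,q} is {-p^2/4 + p*q^3, -p^2 + q^4, p^3, p^2*q}; counting standard monomials gives mu = 8. Corank 2; j^3 = p^3 is a perfect cube, so E-series; the 5-jet and mu = 8 give E_8. The Hessian of g at 0 is [[0, 0], [0, 0]] with rank 0, so corank 2. A Groebner basis of the Jacobian ideal J(g) in C{p,q} is {-p^2/2 + p*q^3, q^4, p^3, p^2*q}; counting standard monomials gives mu = 8. Corank 2; j^3 = p^3 is a perfect cube, so E-series; the 5-jet and mu = 8 give E_8. Both have type E_8, hence right-equivalent.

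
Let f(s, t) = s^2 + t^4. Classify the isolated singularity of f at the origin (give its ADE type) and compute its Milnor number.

Type A_{3}, Milnor number mu = 3.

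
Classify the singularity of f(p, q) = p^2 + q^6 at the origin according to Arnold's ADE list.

The Hessian of f at 0 has rank 1. Corank 1: A-series; mu = 5 gives A_5.

A_5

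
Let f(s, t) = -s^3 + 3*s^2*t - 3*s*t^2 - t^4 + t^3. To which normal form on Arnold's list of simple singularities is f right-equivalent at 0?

E6

The Hessian of f at 0 has rank 0. Corank 2; j^3 = -(s - t)^3 is a perfect cube, so E-series; the 4-jet and mu = 6 give E_6.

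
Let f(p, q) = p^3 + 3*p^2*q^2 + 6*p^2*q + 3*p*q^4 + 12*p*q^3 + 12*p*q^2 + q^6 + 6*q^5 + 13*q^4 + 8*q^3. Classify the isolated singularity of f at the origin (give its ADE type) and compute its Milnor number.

The Hessian of f at 0 has rank 0. Corank 2; j^3 = (p + 2*q)^3 is a perfect cube, so E-series; the 4-jet and mu = 6 give E_6.

Type E_{6}, Milnor number mu = 6.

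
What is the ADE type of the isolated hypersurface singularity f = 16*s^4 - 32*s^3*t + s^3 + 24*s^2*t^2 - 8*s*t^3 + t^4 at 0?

E_{6}

The Hessian of f at 0 has rank 0. Corank 2; j^3 = s^3 is a perfect cube, so E-series; the 4-jet and mu = 6 give E_6.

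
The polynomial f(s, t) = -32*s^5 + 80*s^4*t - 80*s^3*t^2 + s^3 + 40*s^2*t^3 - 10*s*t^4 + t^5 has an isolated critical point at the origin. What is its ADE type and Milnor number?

The Hessian of f at 0 is [[0, 0], [0, 0]] with rank 0, so corank 2. A Groebner basis of the Jacobian ideal J(f) in C{s,t} is {t^5, s*t^3 - t^4/8, s^2}; counting standard monomials gives mu = 8. Corank 2; j^3 = s^3 is a perfect cube, so E-series; the 5-jet and mu = 8 give E_8.

Type E_8, Milnor number mu = 8.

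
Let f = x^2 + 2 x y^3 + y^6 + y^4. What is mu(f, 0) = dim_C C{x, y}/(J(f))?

3

The Hessian of f at 0 is [[2, 0], [0, 0]] with rank 1, so corank 1. A Groebner basis of the Jacobian ideal J(f) in C{x,y} is {y^3, x}; counting standard monomials gives mu = 3. Corank 1: A-series; mu = 3 gives A_3.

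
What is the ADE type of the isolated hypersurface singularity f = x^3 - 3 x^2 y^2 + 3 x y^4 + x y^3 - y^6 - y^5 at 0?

E_{7}

The Hessian of f at 0 is [[0, 0], [0, 0]] with rank 0, so corank 2. A Groebner basis of the Jacobian ideal J(f) in C{x,y} is {-x^2 + y^4 - y^3/3, x^3, x^2*y + x^2/3 + y^3/9, -x^2 + x*y^2 - y^3/3}; counting standard monomials gives mu = 7. Corank 2; j^3 = x^3 is a perfect cube, so E-series; the 4-jet and mu = 7 give E_7.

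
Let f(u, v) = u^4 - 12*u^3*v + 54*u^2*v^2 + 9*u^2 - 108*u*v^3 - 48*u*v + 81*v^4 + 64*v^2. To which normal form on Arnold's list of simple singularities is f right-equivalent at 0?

The Hessian of f at 0 has rank 1. Corank 1: A-series; mu = 3 gives A_3.

A_3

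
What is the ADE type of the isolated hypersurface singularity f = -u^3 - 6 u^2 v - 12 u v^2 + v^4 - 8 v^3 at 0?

E6

The Hessian of f at 0 is [[0, 0], [0, 0]] with rank 0, so corank 2. A Groebner basis of the Jacobian ideal J(f) in C{u,v} is {v^3, u^2 + 4*u*v + 4*v^2}; counting standard monomials gives mu = 6. Corank 2; j^3 = -(u + 2*v)^3 is a perfect cube, so E-series; the 4-jet and mu = 6 give E_6.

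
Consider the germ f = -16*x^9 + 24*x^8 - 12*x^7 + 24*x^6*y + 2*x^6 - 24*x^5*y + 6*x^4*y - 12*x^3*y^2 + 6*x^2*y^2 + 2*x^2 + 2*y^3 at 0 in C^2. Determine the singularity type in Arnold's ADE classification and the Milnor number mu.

Type A_2, Milnor number mu = 2.

The Hessian of f at 0 has rank 1. Corank 1: A-series; mu = 2 gives A_2.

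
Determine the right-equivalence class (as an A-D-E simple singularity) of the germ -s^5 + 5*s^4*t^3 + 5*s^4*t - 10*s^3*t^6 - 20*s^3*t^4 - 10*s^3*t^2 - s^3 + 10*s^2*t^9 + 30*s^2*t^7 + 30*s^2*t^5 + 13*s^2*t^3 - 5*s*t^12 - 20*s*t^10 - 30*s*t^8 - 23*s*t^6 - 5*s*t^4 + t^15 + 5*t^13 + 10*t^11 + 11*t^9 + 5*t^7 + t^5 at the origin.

E_8

The Hessian of f at 0 has rank 0. Corank 2; j^3 = -s^3 is a perfect cube, so E-series; the 5-jet and mu = 8 give E_8.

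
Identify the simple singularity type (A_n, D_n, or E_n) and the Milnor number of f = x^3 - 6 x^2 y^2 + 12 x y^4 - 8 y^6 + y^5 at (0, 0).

Type E_8, Milnor number mu = 8.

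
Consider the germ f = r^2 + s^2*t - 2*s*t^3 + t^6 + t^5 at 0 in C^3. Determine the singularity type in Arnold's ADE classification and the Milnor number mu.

The Hessian of f at 0 is [[0, 0, 0], [0, 0, 0], [0, 0, 2]] with rank 1, so corank 2. A Groebner basis of the Jacobian ideal J(f) in C{s,t,r} is {s^3, s^2*t + s^2/6 - s*t^2/6, -s*t + t^3, r}; counting standard monomials gives mu = 7. Corank 2; j^3 = s^2*t has shape L^2 M (L != M), so D-series; mu = 7 gives D_7.

Type D7, Milnor number mu = 7.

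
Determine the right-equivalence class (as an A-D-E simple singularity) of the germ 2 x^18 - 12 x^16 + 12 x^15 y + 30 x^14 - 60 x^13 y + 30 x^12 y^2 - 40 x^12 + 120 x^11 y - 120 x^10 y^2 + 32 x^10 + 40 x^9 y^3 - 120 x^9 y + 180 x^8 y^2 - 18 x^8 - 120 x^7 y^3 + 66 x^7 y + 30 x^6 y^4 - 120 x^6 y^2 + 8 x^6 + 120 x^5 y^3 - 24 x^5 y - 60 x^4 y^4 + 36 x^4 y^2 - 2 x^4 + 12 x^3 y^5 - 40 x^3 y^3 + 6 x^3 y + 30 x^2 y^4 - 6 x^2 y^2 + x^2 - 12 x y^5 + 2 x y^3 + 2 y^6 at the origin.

A_5

The Hessian of f at 0 has rank 1. Corank 1: A-series; mu = 5 gives A_5.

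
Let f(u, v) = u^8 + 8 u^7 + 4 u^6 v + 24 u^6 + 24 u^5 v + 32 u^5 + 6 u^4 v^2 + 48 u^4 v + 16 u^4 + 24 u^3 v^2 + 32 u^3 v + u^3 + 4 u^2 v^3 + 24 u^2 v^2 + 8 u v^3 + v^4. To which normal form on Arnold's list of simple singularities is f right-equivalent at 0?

E_{6}

The Hessian of f at 0 is [[0, 0], [0, 0]] with rank 0, so corank 2. A Groebner basis of the Jacobian ideal J(f) in C{u,v} is {v^4, u*v^2 + v^3/6, u^2}; counting standard monomials gives mu = 6. Corank 2; j^3 = u^3 is a perfect cube, so E-series; the 4-jet and mu = 6 give E_6.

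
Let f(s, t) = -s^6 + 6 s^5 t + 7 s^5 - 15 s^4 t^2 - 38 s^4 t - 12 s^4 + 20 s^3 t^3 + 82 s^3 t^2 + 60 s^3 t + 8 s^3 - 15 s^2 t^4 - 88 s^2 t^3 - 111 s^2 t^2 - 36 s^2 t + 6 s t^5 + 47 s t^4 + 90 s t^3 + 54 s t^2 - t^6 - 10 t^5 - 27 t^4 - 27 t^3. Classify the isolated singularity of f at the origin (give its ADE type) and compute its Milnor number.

The Hessian of f at 0 is [[0, 0], [0, 0]] with rank 0, so corank 2. A Groebner basis of the Jacobian ideal J(f) in C{s,t} is {44*s^2 + s*t^3 - 11*s*t^2 - 132*s*t + 33*t^3/2 + 99*t^2, 32*s^2 - 8*s*t^2 - 96*s*t + t^4 + 12*t^3 + 72*t^2, s^3 - 9*s^2/2 - 45*s*t^2/8 + 27*s*t/2 + 81*t^3/16 - 81*t^2/8, s^2*t - s^2 - 11*s*t^2/4 + 3*s*t + 15*t^3/8 - 9*t^2/4}; counting standard monomials gives mu = 8. Corank 2; j^3 = (2*s - 3*t)^3 is a perfect cube, so E-series; the 5-jet and mu = 8 give E_8.

Type E_8, Milnor number mu = 8.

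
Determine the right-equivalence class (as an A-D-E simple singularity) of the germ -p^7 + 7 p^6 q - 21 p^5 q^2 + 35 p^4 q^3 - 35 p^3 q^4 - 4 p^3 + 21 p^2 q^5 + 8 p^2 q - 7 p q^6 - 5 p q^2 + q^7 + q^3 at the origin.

D8

The Hessian of f at 0 has rank 0. Corank 2; j^3 = -(p - q)*(2*p - q)^2 has shape L^2 M (L != M), so D-series; mu = 8 gives D_8.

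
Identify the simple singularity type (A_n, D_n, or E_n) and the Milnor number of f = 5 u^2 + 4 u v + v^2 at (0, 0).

The Hessian of f at 0 has rank 2. Corank 0: nondegenerate Morse point, so A_1.

Type A_{1}, Milnor number mu = 1.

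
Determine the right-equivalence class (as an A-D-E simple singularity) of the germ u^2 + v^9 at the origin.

A8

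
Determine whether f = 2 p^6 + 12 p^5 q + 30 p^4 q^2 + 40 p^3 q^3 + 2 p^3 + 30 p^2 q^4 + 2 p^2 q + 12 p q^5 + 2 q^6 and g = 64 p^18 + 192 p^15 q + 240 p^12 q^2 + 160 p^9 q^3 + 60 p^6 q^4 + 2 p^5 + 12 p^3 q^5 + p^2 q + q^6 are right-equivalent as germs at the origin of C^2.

The Hessian of f at 0 is [[0, 0], [0, 0]] with rank 0, so corank 2. A Groebner basis of the Jacobian ideal J(f) in C{p,q} is {-p*q/6 + q^5, p*q^2, p^2 + p*q}; counting standard monomials gives mu = 7. Corank 2; j^3 = 2*p^2*(p + q) has shape L^2 M (L != M), so D-series; mu = 7 gives D_7. The Hessian of g at 0 is [[0, 0], [0, 0]] with rank 0, so corank 2. A Groebner basis of the Jacobian ideal J(g) in C{p,q} is {p^2/6 + q^5, p^3, p*q}; counting standard monomials gives mu = 7. Corank 2; j^3 = p^2*q has shape L^2 M (L != M), so D-series; mu = 7 gives D_7. Both have type D_7, hence right-equivalent.

Yes.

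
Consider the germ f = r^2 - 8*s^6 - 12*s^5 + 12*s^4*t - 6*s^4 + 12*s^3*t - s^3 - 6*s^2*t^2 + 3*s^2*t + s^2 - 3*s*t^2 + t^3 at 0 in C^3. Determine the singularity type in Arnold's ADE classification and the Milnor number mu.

The Hessian of f at 0 is [[2, 0, 0], [0, 0, 0], [0, 0, 2]] with rank 2, so corank 1. A Groebner basis of the Jacobian ideal J(f) in C{s,t,r} is {t^2, s, r}; counting standard monomials gives mu = 2. Corank 1: A-series; mu = 2 gives A_2.

Type A2, Milnor number mu = 2.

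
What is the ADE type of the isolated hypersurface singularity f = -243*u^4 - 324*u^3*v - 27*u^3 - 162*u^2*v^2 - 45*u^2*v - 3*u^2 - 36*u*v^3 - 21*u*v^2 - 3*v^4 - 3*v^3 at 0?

The Hessian of f at 0 has rank 1. Corank 1: A-series; mu = 2 gives A_2.

A_2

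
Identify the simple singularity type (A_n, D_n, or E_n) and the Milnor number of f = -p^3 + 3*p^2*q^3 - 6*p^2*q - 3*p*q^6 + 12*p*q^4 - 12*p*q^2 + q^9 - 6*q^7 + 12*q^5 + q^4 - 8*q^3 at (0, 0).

The Hessian of f at 0 is [[0, 0], [0, 0]] with rank 0, so corank 2. A Groebner basis of the Jacobian ideal J(f) in C{p,q} is {q^3, p^2 + 4*p*q + 4*q^2}; counting standard monomials gives mu = 6. Corank 2; j^3 = -(p + 2*q)^3 is a perfect cube, so E-series; the 4-jet and mu = 6 give E_6.

Type E6, Milnor number mu = 6.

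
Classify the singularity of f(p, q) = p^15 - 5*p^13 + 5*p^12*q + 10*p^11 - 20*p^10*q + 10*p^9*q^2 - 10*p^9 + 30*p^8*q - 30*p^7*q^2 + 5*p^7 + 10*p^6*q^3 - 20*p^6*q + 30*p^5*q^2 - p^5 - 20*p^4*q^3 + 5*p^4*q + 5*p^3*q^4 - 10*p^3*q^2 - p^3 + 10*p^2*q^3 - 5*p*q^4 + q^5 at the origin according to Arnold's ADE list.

E8

The Hessian of f at 0 has rank 0. Corank 2; j^3 = -p^3 is a perfect cube, so E-series; the 5-jet and mu = 8 give E_8.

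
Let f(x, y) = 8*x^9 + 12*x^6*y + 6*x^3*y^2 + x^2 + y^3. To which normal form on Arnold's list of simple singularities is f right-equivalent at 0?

A2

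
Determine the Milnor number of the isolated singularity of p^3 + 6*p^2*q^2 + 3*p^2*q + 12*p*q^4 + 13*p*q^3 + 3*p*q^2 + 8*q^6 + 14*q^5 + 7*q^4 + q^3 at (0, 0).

The Hessian of f at 0 has rank 0. Corank 2; j^3 = (p + q)^3 is a perfect cube, so E-series; the 4-jet and mu = 7 give E_7.

7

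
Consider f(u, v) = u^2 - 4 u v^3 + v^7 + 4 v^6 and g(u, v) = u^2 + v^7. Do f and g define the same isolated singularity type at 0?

Yes.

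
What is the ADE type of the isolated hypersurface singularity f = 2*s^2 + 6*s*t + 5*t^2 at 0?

The Hessian of f at 0 is [[4, 6], [6, 10]] with rank 2, so corank 0. A Groebner basis of the Jacobian ideal J(f) in C{s,t} is {s, t}; counting standard monomials gives mu = 1. Corank 0: nondegenerate Morse point, so A_1.

A_{1}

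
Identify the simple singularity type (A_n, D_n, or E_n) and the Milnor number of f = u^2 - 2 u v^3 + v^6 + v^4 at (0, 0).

The Hessian of f at 0 has rank 1. Corank 1: A-series; mu = 3 gives A_3.

Type A3, Milnor number mu = 3.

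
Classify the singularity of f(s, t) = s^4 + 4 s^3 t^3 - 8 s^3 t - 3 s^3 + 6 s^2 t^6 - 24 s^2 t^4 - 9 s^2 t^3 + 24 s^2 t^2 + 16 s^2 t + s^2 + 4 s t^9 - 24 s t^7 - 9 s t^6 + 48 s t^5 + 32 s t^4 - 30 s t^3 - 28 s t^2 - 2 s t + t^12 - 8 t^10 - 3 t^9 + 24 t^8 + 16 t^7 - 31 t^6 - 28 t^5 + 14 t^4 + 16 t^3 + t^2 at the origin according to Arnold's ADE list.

A_2

The Hessian of f at 0 is [[2, -2], [-2, 2]] with rank 1, so corank 1. A Groebner basis of the Jacobian ideal J(f) in C{s,t} is {t^2, s - t}; counting standard monomials gives mu = 2. Corank 1: A-series; mu = 2 gives A_2.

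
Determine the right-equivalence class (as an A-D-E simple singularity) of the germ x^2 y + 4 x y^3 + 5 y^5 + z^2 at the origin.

D_6

The Hessian of f at 0 is [[0, 0, 0], [0, 0, 0], [0, 0, 2]] with rank 1, so corank 2. A Groebner basis of the Jacobian ideal J(f) in C{x,y,z} is {x^3, x^2*y, -2*x^2 + x*y^2, x*y/2 + y^3, z}; counting standard monomials gives mu = 6. Corank 2; j^3 = x^2*y has shape L^2 M (L != M), so D-series; mu = 6 gives D_6.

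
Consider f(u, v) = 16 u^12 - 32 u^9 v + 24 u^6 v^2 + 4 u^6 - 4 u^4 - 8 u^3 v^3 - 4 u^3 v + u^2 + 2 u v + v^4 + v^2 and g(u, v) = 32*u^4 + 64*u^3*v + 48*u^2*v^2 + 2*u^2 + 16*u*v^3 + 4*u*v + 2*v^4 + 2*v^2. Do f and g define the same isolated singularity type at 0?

Yes.

The Hessian of f at 0 has rank 1. Corank 1: A-series; mu = 3 gives A_3. The Hessian of g at 0 has rank 1. Corank 1: A-series; mu = 3 gives A_3. Both have type A_3, hence right-equivalent.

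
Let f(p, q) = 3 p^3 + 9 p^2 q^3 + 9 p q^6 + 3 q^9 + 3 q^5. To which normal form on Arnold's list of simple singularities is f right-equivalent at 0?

The Hessian of f at 0 is [[0, 0], [0, 0]] with rank 0, so corank 2. A Groebner basis of the Jacobian ideal J(f) in C{p,q} is {p^2/2 + p*q^3, q^4, p^3, p^2*q}; counting standard monomials gives mu = 8. Corank 2; j^3 = 3*p^3 is a perfect cube, so E-series; the 5-jet and mu = 8 give E_8.

E_8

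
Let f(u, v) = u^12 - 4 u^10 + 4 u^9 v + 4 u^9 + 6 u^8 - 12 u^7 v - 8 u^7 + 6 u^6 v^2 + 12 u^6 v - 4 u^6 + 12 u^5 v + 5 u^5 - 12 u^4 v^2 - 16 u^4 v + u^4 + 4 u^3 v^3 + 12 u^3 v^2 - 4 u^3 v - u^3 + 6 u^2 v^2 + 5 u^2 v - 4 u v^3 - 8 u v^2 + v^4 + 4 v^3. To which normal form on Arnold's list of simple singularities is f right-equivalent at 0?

D_{5}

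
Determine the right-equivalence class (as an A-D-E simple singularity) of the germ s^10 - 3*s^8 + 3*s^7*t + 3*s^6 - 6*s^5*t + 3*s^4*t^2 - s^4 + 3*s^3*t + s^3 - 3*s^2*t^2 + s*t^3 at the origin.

E_7

The Hessian of f at 0 is [[0, 0], [0, 0]] with rank 0, so corank 2. A Groebner basis of the Jacobian ideal J(f) in C{s,t} is {3*s^2 + t^4 + t^3, s^3, s^2*t - s^2 - t^3/3, -2*s^2 + s*t^2 - 2*t^3/3}; counting standard monomials gives mu = 7. Corank 2; j^3 = s^3 is a perfect cube, so E-series; the 4-jet and mu = 7 give E_7.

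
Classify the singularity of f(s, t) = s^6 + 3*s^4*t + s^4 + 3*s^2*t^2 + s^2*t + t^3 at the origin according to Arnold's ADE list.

D4

The Hessian of f at 0 has rank 0. Corank 2; j^3 = t*(s^2 + t^2) splits into three distinct lines over C (the quadratic factor has nonzero discriminant), so D_4.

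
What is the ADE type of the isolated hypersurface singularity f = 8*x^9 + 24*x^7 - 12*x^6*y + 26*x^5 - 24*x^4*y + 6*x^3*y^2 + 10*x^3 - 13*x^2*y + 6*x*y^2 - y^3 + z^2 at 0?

The Hessian of f at 0 is [[0, 0, 0], [0, 0, 0], [0, 0, 2]] with rank 1, so corank 2. A Groebner basis of the Jacobian ideal J(f) in C{x,y,z} is {y^3, x^2 - 3*y^2/11, x*y - 6*y^2/11, z}; counting standard monomials gives mu = 4. Corank 2; j^3 = (2*x - y)*(5*x^2 - 4*x*y + y^2) splits into three distinct lines over C (the quadratic factor has nonzero discriminant), so D_4.

D_{4}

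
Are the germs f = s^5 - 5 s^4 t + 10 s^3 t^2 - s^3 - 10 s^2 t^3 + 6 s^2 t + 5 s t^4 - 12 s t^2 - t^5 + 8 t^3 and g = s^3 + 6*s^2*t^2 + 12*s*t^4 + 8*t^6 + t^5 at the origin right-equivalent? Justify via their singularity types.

The Hessian of f at 0 has rank 0. Corank 2; j^3 = -(s - 2*t)^3 is a perfect cube, so E-series; the 5-jet and mu = 8 give E_8. The Hessian of g at 0 has rank 0. Corank 2; j^3 = s^3 is a perfect cube, so E-series; the 5-jet and mu = 8 give E_8. Both have type E_8, hence right-equivalent.

Yes.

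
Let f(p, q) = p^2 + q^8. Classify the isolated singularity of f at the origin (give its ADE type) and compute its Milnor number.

Type A_{7}, Milnor number mu = 7.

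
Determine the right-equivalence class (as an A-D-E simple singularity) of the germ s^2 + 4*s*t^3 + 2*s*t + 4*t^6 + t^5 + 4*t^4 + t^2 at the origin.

A_4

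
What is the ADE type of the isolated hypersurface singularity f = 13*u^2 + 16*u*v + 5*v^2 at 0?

The Hessian of f at 0 has rank 2. Corank 0: nondegenerate Morse point, so A_1.

A1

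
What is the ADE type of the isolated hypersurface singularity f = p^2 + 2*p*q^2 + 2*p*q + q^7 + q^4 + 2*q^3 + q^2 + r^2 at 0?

A_6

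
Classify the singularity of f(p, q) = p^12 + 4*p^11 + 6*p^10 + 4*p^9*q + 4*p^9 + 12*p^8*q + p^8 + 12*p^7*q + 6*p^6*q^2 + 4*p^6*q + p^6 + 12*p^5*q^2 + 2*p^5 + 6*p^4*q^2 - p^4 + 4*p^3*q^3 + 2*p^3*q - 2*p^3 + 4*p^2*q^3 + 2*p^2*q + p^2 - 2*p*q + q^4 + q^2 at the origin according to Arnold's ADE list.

A_3

The Hessian of f at 0 has rank 1. Corank 1: A-series; mu = 3 gives A_3.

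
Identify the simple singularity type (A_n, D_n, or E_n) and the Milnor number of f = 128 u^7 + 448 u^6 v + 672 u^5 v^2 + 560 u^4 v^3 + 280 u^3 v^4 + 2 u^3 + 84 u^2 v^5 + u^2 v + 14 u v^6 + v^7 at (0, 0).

The Hessian of f at 0 has rank 0. Corank 2; j^3 = u^2*(2*u + v) has shape L^2 M (L != M), so D-series; mu = 8 gives D_8.

Type D8, Milnor number mu = 8.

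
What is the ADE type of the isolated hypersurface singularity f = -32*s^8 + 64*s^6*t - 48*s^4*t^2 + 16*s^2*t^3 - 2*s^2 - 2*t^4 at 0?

A_3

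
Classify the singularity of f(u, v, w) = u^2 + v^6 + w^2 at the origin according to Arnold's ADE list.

A5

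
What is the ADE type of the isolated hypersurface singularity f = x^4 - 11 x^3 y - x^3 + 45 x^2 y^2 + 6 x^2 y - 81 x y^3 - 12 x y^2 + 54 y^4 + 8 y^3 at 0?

The Hessian of f at 0 has rank 0. Corank 2; j^3 = -(x - 2*y)^3 is a perfect cube, so E-series; the 4-jet and mu = 7 give E_7.

E_{7}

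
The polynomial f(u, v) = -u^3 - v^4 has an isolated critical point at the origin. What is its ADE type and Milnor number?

Type E_6, Milnor number mu = 6.

The Hessian of f at 0 has rank 0. Corank 2; j^3 = -u^3 is a perfect cube, so E-series; the 4-jet and mu = 6 give E_6.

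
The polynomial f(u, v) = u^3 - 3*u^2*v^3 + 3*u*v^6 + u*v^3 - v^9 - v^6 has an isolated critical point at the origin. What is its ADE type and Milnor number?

The Hessian of f at 0 has rank 0. Corank 2; j^3 = u^3 is a perfect cube, so E-series; the 4-jet and mu = 7 give E_7.

Type E_{7}, Milnor number mu = 7.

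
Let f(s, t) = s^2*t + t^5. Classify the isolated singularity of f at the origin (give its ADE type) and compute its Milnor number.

The Hessian of f at 0 has rank 0. Corank 2; j^3 = s^2*t has shape L^2 M (L != M), so D-series; mu = 6 gives D_6.

Type D6, Milnor number mu = 6.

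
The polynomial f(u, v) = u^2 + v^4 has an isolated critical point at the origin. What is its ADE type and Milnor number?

The Hessian of f at 0 is [[2, 0], [0, 0]] with rank 1, so corank 1. A Groebner basis of the Jacobian ideal J(f) in C{u,v} is {v^3, u}; counting standard monomials gives mu = 3. Corank 1: A-series; mu = 3 gives A_3.

Type A_{3}, Milnor number mu = 3.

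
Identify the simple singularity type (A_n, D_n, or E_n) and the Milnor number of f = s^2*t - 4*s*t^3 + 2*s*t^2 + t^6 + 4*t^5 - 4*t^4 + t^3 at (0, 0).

Type D_7, Milnor number mu = 7.

The Hessian of f at 0 has rank 0. Corank 2; j^3 = t*(s + t)^2 has shape L^2 M (L != M), so D-series; mu = 7 gives D_7.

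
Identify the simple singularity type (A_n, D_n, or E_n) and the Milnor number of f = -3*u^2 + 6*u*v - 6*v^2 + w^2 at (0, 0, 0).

Type A1, Milnor number mu = 1.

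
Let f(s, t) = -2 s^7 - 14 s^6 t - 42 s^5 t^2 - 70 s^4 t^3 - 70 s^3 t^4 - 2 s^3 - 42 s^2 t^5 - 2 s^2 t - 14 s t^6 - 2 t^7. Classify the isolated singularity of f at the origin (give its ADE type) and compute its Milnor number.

Type D8, Milnor number mu = 8.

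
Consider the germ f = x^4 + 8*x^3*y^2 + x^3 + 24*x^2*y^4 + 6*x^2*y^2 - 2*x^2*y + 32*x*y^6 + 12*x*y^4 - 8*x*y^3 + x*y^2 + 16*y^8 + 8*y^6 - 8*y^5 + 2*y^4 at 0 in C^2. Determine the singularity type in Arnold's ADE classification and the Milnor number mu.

The Hessian of f at 0 is [[0, 0], [0, 0]] with rank 0, so corank 2. A Groebner basis of the Jacobian ideal J(f) in C{x,y} is {x*y^2 - x*y/2 + y^2/2, -x*y/2 + y^3 + y^2/2, x^2 - y^2}; counting standard monomials gives mu = 5. Corank 2; j^3 = x*(x - y)^2 has shape L^2 M (L != M), so D-series; mu = 5 gives D_5.

Type D_{5}, Milnor number mu = 5.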